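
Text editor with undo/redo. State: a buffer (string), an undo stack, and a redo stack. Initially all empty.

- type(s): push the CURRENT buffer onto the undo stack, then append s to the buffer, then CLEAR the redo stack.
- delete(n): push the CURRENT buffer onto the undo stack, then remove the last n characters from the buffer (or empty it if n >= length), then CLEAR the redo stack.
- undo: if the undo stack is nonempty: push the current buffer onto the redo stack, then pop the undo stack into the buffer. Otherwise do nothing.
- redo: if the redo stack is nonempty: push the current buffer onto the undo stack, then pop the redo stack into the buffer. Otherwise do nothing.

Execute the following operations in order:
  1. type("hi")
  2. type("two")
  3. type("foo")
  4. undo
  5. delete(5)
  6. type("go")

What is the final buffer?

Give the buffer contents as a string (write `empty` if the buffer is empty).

Answer: go

Derivation:
After op 1 (type): buf='hi' undo_depth=1 redo_depth=0
After op 2 (type): buf='hitwo' undo_depth=2 redo_depth=0
After op 3 (type): buf='hitwofoo' undo_depth=3 redo_depth=0
After op 4 (undo): buf='hitwo' undo_depth=2 redo_depth=1
After op 5 (delete): buf='(empty)' undo_depth=3 redo_depth=0
After op 6 (type): buf='go' undo_depth=4 redo_depth=0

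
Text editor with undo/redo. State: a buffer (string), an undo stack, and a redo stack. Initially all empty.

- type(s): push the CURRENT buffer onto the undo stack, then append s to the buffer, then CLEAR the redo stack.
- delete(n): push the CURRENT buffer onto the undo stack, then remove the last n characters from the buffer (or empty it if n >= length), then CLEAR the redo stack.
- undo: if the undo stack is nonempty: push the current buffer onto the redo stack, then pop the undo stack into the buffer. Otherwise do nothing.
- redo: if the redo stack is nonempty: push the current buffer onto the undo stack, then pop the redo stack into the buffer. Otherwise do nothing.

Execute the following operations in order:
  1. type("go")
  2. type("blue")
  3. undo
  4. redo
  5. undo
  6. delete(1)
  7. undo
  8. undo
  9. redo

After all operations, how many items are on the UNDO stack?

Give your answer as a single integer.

After op 1 (type): buf='go' undo_depth=1 redo_depth=0
After op 2 (type): buf='goblue' undo_depth=2 redo_depth=0
After op 3 (undo): buf='go' undo_depth=1 redo_depth=1
After op 4 (redo): buf='goblue' undo_depth=2 redo_depth=0
After op 5 (undo): buf='go' undo_depth=1 redo_depth=1
After op 6 (delete): buf='g' undo_depth=2 redo_depth=0
After op 7 (undo): buf='go' undo_depth=1 redo_depth=1
After op 8 (undo): buf='(empty)' undo_depth=0 redo_depth=2
After op 9 (redo): buf='go' undo_depth=1 redo_depth=1

Answer: 1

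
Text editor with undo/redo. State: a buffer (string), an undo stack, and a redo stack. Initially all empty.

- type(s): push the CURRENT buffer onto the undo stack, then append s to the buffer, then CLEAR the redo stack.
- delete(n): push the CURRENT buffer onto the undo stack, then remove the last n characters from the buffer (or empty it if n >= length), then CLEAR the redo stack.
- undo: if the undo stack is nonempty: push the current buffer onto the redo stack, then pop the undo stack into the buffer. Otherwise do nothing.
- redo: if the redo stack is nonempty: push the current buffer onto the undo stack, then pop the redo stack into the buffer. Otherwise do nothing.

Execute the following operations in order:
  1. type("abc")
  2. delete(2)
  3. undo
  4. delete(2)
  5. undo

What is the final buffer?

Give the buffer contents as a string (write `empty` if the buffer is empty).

After op 1 (type): buf='abc' undo_depth=1 redo_depth=0
After op 2 (delete): buf='a' undo_depth=2 redo_depth=0
After op 3 (undo): buf='abc' undo_depth=1 redo_depth=1
After op 4 (delete): buf='a' undo_depth=2 redo_depth=0
After op 5 (undo): buf='abc' undo_depth=1 redo_depth=1

Answer: abc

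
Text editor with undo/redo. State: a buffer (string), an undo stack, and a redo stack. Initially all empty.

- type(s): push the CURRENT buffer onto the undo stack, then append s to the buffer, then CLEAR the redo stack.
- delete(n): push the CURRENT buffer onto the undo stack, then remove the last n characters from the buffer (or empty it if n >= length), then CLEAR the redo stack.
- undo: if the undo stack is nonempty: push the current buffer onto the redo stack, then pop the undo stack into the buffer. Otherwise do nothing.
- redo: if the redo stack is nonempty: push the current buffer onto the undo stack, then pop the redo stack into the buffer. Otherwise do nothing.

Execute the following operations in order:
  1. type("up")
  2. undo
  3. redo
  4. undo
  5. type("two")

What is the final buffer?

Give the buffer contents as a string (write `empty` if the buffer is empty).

Answer: two

Derivation:
After op 1 (type): buf='up' undo_depth=1 redo_depth=0
After op 2 (undo): buf='(empty)' undo_depth=0 redo_depth=1
After op 3 (redo): buf='up' undo_depth=1 redo_depth=0
After op 4 (undo): buf='(empty)' undo_depth=0 redo_depth=1
After op 5 (type): buf='two' undo_depth=1 redo_depth=0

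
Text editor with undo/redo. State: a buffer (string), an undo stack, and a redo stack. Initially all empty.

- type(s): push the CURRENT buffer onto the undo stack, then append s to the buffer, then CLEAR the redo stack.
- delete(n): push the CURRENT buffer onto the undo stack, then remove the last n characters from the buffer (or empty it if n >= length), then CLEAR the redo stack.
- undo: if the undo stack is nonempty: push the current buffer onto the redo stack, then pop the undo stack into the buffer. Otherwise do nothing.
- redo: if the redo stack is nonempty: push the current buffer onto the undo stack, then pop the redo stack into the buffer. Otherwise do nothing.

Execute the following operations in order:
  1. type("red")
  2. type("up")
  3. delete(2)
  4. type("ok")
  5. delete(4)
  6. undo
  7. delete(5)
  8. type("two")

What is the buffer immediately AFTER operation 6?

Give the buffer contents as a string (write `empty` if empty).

After op 1 (type): buf='red' undo_depth=1 redo_depth=0
After op 2 (type): buf='redup' undo_depth=2 redo_depth=0
After op 3 (delete): buf='red' undo_depth=3 redo_depth=0
After op 4 (type): buf='redok' undo_depth=4 redo_depth=0
After op 5 (delete): buf='r' undo_depth=5 redo_depth=0
After op 6 (undo): buf='redok' undo_depth=4 redo_depth=1

Answer: redok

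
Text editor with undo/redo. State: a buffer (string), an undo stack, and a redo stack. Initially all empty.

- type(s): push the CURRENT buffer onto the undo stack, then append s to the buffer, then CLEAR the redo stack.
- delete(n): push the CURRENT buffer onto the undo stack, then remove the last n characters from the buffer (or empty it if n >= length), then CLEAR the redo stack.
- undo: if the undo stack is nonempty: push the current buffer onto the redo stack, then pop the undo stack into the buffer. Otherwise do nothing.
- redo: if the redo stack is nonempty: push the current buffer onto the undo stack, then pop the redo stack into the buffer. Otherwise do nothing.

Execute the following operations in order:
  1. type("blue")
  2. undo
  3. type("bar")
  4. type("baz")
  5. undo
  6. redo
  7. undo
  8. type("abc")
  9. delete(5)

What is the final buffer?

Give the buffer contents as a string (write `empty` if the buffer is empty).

Answer: b

Derivation:
After op 1 (type): buf='blue' undo_depth=1 redo_depth=0
After op 2 (undo): buf='(empty)' undo_depth=0 redo_depth=1
After op 3 (type): buf='bar' undo_depth=1 redo_depth=0
After op 4 (type): buf='barbaz' undo_depth=2 redo_depth=0
After op 5 (undo): buf='bar' undo_depth=1 redo_depth=1
After op 6 (redo): buf='barbaz' undo_depth=2 redo_depth=0
After op 7 (undo): buf='bar' undo_depth=1 redo_depth=1
After op 8 (type): buf='barabc' undo_depth=2 redo_depth=0
After op 9 (delete): buf='b' undo_depth=3 redo_depth=0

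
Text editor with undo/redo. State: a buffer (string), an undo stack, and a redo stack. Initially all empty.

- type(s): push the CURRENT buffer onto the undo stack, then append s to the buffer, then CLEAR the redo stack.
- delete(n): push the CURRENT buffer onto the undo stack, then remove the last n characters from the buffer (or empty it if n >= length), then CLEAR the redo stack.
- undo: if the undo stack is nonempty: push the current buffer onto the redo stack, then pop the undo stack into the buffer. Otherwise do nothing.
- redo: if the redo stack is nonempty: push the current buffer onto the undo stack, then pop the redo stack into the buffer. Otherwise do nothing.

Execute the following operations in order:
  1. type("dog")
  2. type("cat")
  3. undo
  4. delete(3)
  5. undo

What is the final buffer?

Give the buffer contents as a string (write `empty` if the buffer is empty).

Answer: dog

Derivation:
After op 1 (type): buf='dog' undo_depth=1 redo_depth=0
After op 2 (type): buf='dogcat' undo_depth=2 redo_depth=0
After op 3 (undo): buf='dog' undo_depth=1 redo_depth=1
After op 4 (delete): buf='(empty)' undo_depth=2 redo_depth=0
After op 5 (undo): buf='dog' undo_depth=1 redo_depth=1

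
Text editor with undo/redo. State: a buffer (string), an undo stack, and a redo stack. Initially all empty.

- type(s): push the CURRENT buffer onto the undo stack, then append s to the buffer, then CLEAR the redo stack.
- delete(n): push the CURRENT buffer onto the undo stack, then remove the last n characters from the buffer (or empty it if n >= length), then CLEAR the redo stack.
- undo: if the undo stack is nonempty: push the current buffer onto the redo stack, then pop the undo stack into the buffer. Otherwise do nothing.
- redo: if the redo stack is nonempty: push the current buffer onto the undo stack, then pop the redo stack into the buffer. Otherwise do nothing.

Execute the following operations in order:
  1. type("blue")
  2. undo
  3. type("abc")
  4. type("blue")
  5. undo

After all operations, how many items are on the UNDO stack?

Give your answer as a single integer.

Answer: 1

Derivation:
After op 1 (type): buf='blue' undo_depth=1 redo_depth=0
After op 2 (undo): buf='(empty)' undo_depth=0 redo_depth=1
After op 3 (type): buf='abc' undo_depth=1 redo_depth=0
After op 4 (type): buf='abcblue' undo_depth=2 redo_depth=0
After op 5 (undo): buf='abc' undo_depth=1 redo_depth=1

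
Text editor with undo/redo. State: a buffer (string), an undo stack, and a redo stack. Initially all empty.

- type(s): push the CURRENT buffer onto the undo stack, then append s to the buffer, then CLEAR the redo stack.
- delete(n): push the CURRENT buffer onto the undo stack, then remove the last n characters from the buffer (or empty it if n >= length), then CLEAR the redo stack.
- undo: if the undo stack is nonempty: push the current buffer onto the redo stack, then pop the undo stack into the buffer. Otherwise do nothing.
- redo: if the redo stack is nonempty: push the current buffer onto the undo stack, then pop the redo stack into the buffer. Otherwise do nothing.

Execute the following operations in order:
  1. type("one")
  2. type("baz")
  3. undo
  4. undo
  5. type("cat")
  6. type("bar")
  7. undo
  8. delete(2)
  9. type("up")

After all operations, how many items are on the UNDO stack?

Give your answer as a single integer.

Answer: 3

Derivation:
After op 1 (type): buf='one' undo_depth=1 redo_depth=0
After op 2 (type): buf='onebaz' undo_depth=2 redo_depth=0
After op 3 (undo): buf='one' undo_depth=1 redo_depth=1
After op 4 (undo): buf='(empty)' undo_depth=0 redo_depth=2
After op 5 (type): buf='cat' undo_depth=1 redo_depth=0
After op 6 (type): buf='catbar' undo_depth=2 redo_depth=0
After op 7 (undo): buf='cat' undo_depth=1 redo_depth=1
After op 8 (delete): buf='c' undo_depth=2 redo_depth=0
After op 9 (type): buf='cup' undo_depth=3 redo_depth=0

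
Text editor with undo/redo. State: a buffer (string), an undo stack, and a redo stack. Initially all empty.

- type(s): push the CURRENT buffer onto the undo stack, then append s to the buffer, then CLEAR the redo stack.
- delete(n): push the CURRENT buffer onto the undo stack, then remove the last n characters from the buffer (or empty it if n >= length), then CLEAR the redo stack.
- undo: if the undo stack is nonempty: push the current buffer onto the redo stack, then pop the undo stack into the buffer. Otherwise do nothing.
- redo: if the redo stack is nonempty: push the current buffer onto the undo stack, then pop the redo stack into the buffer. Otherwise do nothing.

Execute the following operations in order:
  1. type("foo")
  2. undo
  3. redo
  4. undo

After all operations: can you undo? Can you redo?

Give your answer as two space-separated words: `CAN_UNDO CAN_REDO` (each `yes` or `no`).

After op 1 (type): buf='foo' undo_depth=1 redo_depth=0
After op 2 (undo): buf='(empty)' undo_depth=0 redo_depth=1
After op 3 (redo): buf='foo' undo_depth=1 redo_depth=0
After op 4 (undo): buf='(empty)' undo_depth=0 redo_depth=1

Answer: no yes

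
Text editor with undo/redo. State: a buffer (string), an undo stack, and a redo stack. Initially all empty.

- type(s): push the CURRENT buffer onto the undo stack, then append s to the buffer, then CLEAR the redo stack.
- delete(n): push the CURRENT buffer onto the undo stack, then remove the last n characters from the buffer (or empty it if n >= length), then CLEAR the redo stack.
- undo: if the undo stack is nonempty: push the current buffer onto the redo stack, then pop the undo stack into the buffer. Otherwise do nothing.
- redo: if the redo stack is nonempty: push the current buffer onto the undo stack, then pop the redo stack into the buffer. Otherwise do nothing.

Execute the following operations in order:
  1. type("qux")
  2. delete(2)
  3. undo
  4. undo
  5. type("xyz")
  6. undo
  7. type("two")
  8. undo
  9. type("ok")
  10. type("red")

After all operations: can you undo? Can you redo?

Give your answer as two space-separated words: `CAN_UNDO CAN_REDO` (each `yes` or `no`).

After op 1 (type): buf='qux' undo_depth=1 redo_depth=0
After op 2 (delete): buf='q' undo_depth=2 redo_depth=0
After op 3 (undo): buf='qux' undo_depth=1 redo_depth=1
After op 4 (undo): buf='(empty)' undo_depth=0 redo_depth=2
After op 5 (type): buf='xyz' undo_depth=1 redo_depth=0
After op 6 (undo): buf='(empty)' undo_depth=0 redo_depth=1
After op 7 (type): buf='two' undo_depth=1 redo_depth=0
After op 8 (undo): buf='(empty)' undo_depth=0 redo_depth=1
After op 9 (type): buf='ok' undo_depth=1 redo_depth=0
After op 10 (type): buf='okred' undo_depth=2 redo_depth=0

Answer: yes no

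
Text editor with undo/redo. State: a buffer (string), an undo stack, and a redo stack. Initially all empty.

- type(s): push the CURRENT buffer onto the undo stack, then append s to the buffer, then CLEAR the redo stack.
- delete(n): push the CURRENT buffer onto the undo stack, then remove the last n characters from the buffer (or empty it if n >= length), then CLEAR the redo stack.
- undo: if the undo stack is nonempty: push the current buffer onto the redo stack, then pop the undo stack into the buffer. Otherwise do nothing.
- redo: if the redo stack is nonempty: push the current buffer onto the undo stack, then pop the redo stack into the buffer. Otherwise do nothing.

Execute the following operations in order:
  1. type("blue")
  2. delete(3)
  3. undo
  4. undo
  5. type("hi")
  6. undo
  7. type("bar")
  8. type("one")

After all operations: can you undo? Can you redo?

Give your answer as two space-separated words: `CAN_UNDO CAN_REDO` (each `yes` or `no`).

Answer: yes no

Derivation:
After op 1 (type): buf='blue' undo_depth=1 redo_depth=0
After op 2 (delete): buf='b' undo_depth=2 redo_depth=0
After op 3 (undo): buf='blue' undo_depth=1 redo_depth=1
After op 4 (undo): buf='(empty)' undo_depth=0 redo_depth=2
After op 5 (type): buf='hi' undo_depth=1 redo_depth=0
After op 6 (undo): buf='(empty)' undo_depth=0 redo_depth=1
After op 7 (type): buf='bar' undo_depth=1 redo_depth=0
After op 8 (type): buf='barone' undo_depth=2 redo_depth=0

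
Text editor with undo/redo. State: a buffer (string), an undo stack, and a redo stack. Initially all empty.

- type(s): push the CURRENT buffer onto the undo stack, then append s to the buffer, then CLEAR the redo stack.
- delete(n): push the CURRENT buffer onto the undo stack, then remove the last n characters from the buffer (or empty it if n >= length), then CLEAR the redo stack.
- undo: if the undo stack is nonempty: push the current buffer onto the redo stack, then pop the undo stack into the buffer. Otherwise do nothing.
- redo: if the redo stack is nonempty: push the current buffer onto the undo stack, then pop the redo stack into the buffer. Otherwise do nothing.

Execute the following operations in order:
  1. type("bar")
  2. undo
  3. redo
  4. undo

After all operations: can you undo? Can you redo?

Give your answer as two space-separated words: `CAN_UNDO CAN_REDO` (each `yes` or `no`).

After op 1 (type): buf='bar' undo_depth=1 redo_depth=0
After op 2 (undo): buf='(empty)' undo_depth=0 redo_depth=1
After op 3 (redo): buf='bar' undo_depth=1 redo_depth=0
After op 4 (undo): buf='(empty)' undo_depth=0 redo_depth=1

Answer: no yes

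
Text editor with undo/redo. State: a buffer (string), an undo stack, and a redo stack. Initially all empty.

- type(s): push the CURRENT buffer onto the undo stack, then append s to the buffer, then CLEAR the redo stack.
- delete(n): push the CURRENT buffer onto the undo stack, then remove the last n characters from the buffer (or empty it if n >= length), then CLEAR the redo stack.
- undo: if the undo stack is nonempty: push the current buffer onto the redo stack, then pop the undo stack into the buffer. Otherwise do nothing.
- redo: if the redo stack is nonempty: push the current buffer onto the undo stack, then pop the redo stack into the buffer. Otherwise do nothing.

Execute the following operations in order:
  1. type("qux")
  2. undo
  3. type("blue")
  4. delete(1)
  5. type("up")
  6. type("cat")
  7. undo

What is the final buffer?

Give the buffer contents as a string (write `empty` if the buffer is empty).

After op 1 (type): buf='qux' undo_depth=1 redo_depth=0
After op 2 (undo): buf='(empty)' undo_depth=0 redo_depth=1
After op 3 (type): buf='blue' undo_depth=1 redo_depth=0
After op 4 (delete): buf='blu' undo_depth=2 redo_depth=0
After op 5 (type): buf='bluup' undo_depth=3 redo_depth=0
After op 6 (type): buf='bluupcat' undo_depth=4 redo_depth=0
After op 7 (undo): buf='bluup' undo_depth=3 redo_depth=1

Answer: bluup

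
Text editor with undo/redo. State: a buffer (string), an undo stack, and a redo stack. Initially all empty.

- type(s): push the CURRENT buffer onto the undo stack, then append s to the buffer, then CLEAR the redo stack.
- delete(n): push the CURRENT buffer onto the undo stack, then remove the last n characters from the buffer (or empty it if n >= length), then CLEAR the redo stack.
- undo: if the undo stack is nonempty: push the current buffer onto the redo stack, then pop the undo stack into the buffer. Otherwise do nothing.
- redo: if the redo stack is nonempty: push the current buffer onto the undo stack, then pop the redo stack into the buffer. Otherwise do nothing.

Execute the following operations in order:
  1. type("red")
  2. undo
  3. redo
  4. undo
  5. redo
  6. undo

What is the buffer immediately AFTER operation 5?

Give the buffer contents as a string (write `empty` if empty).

After op 1 (type): buf='red' undo_depth=1 redo_depth=0
After op 2 (undo): buf='(empty)' undo_depth=0 redo_depth=1
After op 3 (redo): buf='red' undo_depth=1 redo_depth=0
After op 4 (undo): buf='(empty)' undo_depth=0 redo_depth=1
After op 5 (redo): buf='red' undo_depth=1 redo_depth=0

Answer: red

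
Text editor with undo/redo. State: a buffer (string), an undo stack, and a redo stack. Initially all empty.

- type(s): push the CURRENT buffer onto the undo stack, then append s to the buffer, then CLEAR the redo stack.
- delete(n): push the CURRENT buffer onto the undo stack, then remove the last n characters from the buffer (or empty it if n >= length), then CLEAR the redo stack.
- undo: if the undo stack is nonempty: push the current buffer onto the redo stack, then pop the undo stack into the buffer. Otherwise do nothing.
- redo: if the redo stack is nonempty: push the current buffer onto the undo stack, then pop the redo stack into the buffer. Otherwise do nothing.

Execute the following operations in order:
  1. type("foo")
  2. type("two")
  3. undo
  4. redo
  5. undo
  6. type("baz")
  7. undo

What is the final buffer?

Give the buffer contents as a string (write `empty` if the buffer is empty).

After op 1 (type): buf='foo' undo_depth=1 redo_depth=0
After op 2 (type): buf='footwo' undo_depth=2 redo_depth=0
After op 3 (undo): buf='foo' undo_depth=1 redo_depth=1
After op 4 (redo): buf='footwo' undo_depth=2 redo_depth=0
After op 5 (undo): buf='foo' undo_depth=1 redo_depth=1
After op 6 (type): buf='foobaz' undo_depth=2 redo_depth=0
After op 7 (undo): buf='foo' undo_depth=1 redo_depth=1

Answer: foo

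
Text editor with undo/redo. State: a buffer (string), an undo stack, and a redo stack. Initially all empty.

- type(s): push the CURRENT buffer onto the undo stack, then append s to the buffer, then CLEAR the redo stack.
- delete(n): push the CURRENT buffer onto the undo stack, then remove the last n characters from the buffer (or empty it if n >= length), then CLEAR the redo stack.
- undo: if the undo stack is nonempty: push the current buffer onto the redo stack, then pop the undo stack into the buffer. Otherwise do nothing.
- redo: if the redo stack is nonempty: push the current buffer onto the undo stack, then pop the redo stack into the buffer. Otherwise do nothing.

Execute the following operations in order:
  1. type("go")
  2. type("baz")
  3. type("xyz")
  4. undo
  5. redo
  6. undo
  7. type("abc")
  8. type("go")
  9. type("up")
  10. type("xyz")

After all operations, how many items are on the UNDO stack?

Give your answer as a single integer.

Answer: 6

Derivation:
After op 1 (type): buf='go' undo_depth=1 redo_depth=0
After op 2 (type): buf='gobaz' undo_depth=2 redo_depth=0
After op 3 (type): buf='gobazxyz' undo_depth=3 redo_depth=0
After op 4 (undo): buf='gobaz' undo_depth=2 redo_depth=1
After op 5 (redo): buf='gobazxyz' undo_depth=3 redo_depth=0
After op 6 (undo): buf='gobaz' undo_depth=2 redo_depth=1
After op 7 (type): buf='gobazabc' undo_depth=3 redo_depth=0
After op 8 (type): buf='gobazabcgo' undo_depth=4 redo_depth=0
After op 9 (type): buf='gobazabcgoup' undo_depth=5 redo_depth=0
After op 10 (type): buf='gobazabcgoupxyz' undo_depth=6 redo_depth=0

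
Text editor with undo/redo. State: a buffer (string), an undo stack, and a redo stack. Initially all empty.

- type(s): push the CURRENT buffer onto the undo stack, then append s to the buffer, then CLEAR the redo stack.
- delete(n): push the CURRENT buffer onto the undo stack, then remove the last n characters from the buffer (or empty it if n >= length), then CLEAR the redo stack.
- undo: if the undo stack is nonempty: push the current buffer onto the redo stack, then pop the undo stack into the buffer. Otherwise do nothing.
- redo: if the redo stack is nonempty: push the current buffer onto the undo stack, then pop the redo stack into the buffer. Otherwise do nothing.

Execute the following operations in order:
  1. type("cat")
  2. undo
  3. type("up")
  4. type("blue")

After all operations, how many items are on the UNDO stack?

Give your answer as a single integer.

Answer: 2

Derivation:
After op 1 (type): buf='cat' undo_depth=1 redo_depth=0
After op 2 (undo): buf='(empty)' undo_depth=0 redo_depth=1
After op 3 (type): buf='up' undo_depth=1 redo_depth=0
After op 4 (type): buf='upblue' undo_depth=2 redo_depth=0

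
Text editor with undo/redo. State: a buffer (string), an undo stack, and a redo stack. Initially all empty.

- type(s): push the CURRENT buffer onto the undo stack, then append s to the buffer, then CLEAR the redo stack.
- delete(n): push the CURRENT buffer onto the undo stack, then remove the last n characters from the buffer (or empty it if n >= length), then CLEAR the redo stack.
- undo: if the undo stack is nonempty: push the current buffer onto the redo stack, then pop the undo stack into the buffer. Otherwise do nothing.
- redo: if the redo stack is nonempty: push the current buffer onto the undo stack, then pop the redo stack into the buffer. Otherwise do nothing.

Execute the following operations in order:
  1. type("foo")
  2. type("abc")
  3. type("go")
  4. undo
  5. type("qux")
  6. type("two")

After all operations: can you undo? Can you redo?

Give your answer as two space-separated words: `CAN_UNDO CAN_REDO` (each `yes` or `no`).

Answer: yes no

Derivation:
After op 1 (type): buf='foo' undo_depth=1 redo_depth=0
After op 2 (type): buf='fooabc' undo_depth=2 redo_depth=0
After op 3 (type): buf='fooabcgo' undo_depth=3 redo_depth=0
After op 4 (undo): buf='fooabc' undo_depth=2 redo_depth=1
After op 5 (type): buf='fooabcqux' undo_depth=3 redo_depth=0
After op 6 (type): buf='fooabcquxtwo' undo_depth=4 redo_depth=0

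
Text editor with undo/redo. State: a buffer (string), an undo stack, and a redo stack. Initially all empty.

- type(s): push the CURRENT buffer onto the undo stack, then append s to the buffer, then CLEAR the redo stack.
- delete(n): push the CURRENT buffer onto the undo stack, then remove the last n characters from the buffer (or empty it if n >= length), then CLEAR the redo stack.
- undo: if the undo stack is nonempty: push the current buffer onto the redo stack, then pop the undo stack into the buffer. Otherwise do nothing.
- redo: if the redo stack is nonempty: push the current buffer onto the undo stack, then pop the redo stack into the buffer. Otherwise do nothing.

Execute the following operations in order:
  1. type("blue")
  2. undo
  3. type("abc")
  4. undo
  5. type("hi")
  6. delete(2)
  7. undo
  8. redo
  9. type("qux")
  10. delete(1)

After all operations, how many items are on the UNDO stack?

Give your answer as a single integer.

After op 1 (type): buf='blue' undo_depth=1 redo_depth=0
After op 2 (undo): buf='(empty)' undo_depth=0 redo_depth=1
After op 3 (type): buf='abc' undo_depth=1 redo_depth=0
After op 4 (undo): buf='(empty)' undo_depth=0 redo_depth=1
After op 5 (type): buf='hi' undo_depth=1 redo_depth=0
After op 6 (delete): buf='(empty)' undo_depth=2 redo_depth=0
After op 7 (undo): buf='hi' undo_depth=1 redo_depth=1
After op 8 (redo): buf='(empty)' undo_depth=2 redo_depth=0
After op 9 (type): buf='qux' undo_depth=3 redo_depth=0
After op 10 (delete): buf='qu' undo_depth=4 redo_depth=0

Answer: 4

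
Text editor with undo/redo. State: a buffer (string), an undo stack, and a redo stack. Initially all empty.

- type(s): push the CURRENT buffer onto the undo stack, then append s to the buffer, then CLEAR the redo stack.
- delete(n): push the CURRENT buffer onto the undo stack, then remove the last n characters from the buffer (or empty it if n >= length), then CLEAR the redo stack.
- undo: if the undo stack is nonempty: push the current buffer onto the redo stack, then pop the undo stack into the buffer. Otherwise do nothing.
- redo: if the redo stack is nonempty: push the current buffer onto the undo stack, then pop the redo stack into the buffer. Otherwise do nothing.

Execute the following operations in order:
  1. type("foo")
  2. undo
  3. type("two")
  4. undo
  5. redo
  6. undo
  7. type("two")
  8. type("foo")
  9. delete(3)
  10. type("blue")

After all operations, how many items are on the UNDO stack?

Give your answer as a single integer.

After op 1 (type): buf='foo' undo_depth=1 redo_depth=0
After op 2 (undo): buf='(empty)' undo_depth=0 redo_depth=1
After op 3 (type): buf='two' undo_depth=1 redo_depth=0
After op 4 (undo): buf='(empty)' undo_depth=0 redo_depth=1
After op 5 (redo): buf='two' undo_depth=1 redo_depth=0
After op 6 (undo): buf='(empty)' undo_depth=0 redo_depth=1
After op 7 (type): buf='two' undo_depth=1 redo_depth=0
After op 8 (type): buf='twofoo' undo_depth=2 redo_depth=0
After op 9 (delete): buf='two' undo_depth=3 redo_depth=0
After op 10 (type): buf='twoblue' undo_depth=4 redo_depth=0

Answer: 4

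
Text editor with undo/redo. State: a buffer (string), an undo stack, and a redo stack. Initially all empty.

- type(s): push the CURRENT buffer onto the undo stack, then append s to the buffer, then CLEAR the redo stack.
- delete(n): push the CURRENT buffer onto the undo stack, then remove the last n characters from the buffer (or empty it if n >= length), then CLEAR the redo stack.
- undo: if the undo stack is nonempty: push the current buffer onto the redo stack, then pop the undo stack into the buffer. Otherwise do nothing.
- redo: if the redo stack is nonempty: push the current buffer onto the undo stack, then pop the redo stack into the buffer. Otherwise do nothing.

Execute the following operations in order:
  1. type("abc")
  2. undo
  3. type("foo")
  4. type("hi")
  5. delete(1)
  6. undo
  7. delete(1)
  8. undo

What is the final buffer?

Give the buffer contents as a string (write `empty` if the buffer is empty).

After op 1 (type): buf='abc' undo_depth=1 redo_depth=0
After op 2 (undo): buf='(empty)' undo_depth=0 redo_depth=1
After op 3 (type): buf='foo' undo_depth=1 redo_depth=0
After op 4 (type): buf='foohi' undo_depth=2 redo_depth=0
After op 5 (delete): buf='fooh' undo_depth=3 redo_depth=0
After op 6 (undo): buf='foohi' undo_depth=2 redo_depth=1
After op 7 (delete): buf='fooh' undo_depth=3 redo_depth=0
After op 8 (undo): buf='foohi' undo_depth=2 redo_depth=1

Answer: foohi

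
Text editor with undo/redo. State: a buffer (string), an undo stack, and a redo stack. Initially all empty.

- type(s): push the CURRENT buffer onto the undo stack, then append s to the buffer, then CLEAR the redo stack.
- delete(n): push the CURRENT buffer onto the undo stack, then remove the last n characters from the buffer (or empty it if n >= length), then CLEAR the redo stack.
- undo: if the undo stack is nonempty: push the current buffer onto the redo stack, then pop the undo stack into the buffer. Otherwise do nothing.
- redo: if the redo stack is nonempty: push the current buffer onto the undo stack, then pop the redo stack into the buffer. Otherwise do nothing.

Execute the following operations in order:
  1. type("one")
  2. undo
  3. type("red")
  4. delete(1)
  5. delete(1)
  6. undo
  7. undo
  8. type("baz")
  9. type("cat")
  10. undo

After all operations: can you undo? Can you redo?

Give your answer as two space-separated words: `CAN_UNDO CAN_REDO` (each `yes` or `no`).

Answer: yes yes

Derivation:
After op 1 (type): buf='one' undo_depth=1 redo_depth=0
After op 2 (undo): buf='(empty)' undo_depth=0 redo_depth=1
After op 3 (type): buf='red' undo_depth=1 redo_depth=0
After op 4 (delete): buf='re' undo_depth=2 redo_depth=0
After op 5 (delete): buf='r' undo_depth=3 redo_depth=0
After op 6 (undo): buf='re' undo_depth=2 redo_depth=1
After op 7 (undo): buf='red' undo_depth=1 redo_depth=2
After op 8 (type): buf='redbaz' undo_depth=2 redo_depth=0
After op 9 (type): buf='redbazcat' undo_depth=3 redo_depth=0
After op 10 (undo): buf='redbaz' undo_depth=2 redo_depth=1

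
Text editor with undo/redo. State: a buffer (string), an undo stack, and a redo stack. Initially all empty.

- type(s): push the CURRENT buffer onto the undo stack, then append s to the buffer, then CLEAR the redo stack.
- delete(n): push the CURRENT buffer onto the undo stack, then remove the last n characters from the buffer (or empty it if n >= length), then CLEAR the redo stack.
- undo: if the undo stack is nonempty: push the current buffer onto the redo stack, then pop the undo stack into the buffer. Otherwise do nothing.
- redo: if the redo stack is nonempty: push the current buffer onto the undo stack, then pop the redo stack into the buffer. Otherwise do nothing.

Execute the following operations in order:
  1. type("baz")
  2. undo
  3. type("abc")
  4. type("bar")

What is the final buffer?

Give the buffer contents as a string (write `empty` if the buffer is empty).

Answer: abcbar

Derivation:
After op 1 (type): buf='baz' undo_depth=1 redo_depth=0
After op 2 (undo): buf='(empty)' undo_depth=0 redo_depth=1
After op 3 (type): buf='abc' undo_depth=1 redo_depth=0
After op 4 (type): buf='abcbar' undo_depth=2 redo_depth=0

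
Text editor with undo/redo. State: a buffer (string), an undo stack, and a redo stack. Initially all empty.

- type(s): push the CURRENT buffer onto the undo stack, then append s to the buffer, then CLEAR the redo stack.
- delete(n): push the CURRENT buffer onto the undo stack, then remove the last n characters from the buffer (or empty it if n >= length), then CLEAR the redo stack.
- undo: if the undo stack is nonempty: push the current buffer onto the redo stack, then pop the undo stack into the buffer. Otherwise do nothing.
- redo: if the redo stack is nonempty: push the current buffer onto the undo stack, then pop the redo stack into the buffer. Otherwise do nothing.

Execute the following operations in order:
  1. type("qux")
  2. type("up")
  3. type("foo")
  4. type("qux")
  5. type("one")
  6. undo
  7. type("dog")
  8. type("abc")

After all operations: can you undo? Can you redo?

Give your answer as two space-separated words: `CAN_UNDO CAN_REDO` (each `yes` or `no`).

After op 1 (type): buf='qux' undo_depth=1 redo_depth=0
After op 2 (type): buf='quxup' undo_depth=2 redo_depth=0
After op 3 (type): buf='quxupfoo' undo_depth=3 redo_depth=0
After op 4 (type): buf='quxupfooqux' undo_depth=4 redo_depth=0
After op 5 (type): buf='quxupfooquxone' undo_depth=5 redo_depth=0
After op 6 (undo): buf='quxupfooqux' undo_depth=4 redo_depth=1
After op 7 (type): buf='quxupfooquxdog' undo_depth=5 redo_depth=0
After op 8 (type): buf='quxupfooquxdogabc' undo_depth=6 redo_depth=0

Answer: yes no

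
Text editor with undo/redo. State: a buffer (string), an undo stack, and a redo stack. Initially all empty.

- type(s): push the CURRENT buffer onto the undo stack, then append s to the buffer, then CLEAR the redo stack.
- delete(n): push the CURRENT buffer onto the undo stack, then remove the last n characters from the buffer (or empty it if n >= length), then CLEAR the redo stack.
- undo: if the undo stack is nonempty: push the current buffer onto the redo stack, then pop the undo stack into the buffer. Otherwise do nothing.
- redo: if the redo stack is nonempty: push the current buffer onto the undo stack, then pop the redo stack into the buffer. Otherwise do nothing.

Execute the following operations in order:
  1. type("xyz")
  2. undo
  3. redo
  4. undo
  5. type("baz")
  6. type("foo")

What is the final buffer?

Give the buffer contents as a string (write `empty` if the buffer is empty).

After op 1 (type): buf='xyz' undo_depth=1 redo_depth=0
After op 2 (undo): buf='(empty)' undo_depth=0 redo_depth=1
After op 3 (redo): buf='xyz' undo_depth=1 redo_depth=0
After op 4 (undo): buf='(empty)' undo_depth=0 redo_depth=1
After op 5 (type): buf='baz' undo_depth=1 redo_depth=0
After op 6 (type): buf='bazfoo' undo_depth=2 redo_depth=0

Answer: bazfoo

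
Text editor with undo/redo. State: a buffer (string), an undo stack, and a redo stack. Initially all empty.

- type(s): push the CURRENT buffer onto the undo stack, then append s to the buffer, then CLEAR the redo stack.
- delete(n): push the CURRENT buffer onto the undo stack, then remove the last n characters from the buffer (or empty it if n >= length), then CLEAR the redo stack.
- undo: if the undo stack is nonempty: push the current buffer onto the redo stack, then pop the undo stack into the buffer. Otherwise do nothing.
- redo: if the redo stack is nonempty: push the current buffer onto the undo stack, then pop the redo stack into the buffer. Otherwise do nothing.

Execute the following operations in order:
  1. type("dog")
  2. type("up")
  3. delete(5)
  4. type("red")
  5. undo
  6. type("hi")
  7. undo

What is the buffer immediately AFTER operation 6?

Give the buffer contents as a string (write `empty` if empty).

After op 1 (type): buf='dog' undo_depth=1 redo_depth=0
After op 2 (type): buf='dogup' undo_depth=2 redo_depth=0
After op 3 (delete): buf='(empty)' undo_depth=3 redo_depth=0
After op 4 (type): buf='red' undo_depth=4 redo_depth=0
After op 5 (undo): buf='(empty)' undo_depth=3 redo_depth=1
After op 6 (type): buf='hi' undo_depth=4 redo_depth=0

Answer: hi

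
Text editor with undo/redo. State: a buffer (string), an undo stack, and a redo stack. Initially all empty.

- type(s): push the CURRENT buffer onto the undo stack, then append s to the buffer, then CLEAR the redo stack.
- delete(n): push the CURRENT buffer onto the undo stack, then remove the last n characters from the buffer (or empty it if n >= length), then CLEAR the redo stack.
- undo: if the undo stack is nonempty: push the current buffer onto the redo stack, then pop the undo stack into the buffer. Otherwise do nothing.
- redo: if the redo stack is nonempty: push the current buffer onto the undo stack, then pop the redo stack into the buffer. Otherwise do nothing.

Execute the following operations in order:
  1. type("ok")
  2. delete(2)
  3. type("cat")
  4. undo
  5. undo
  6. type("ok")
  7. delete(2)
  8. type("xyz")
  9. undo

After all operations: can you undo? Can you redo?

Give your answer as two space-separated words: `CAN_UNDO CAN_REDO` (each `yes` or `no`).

Answer: yes yes

Derivation:
After op 1 (type): buf='ok' undo_depth=1 redo_depth=0
After op 2 (delete): buf='(empty)' undo_depth=2 redo_depth=0
After op 3 (type): buf='cat' undo_depth=3 redo_depth=0
After op 4 (undo): buf='(empty)' undo_depth=2 redo_depth=1
After op 5 (undo): buf='ok' undo_depth=1 redo_depth=2
After op 6 (type): buf='okok' undo_depth=2 redo_depth=0
After op 7 (delete): buf='ok' undo_depth=3 redo_depth=0
After op 8 (type): buf='okxyz' undo_depth=4 redo_depth=0
After op 9 (undo): buf='ok' undo_depth=3 redo_depth=1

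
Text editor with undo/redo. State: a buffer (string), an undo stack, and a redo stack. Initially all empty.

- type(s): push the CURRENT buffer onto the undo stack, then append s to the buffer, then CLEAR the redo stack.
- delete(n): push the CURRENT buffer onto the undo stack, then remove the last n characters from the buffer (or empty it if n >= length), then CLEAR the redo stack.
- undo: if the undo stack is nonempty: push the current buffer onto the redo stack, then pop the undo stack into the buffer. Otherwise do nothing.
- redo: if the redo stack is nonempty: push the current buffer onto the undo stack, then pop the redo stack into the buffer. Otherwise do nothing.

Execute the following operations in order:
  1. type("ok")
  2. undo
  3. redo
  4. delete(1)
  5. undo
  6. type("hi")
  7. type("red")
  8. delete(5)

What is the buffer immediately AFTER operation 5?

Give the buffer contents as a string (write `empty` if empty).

Answer: ok

Derivation:
After op 1 (type): buf='ok' undo_depth=1 redo_depth=0
After op 2 (undo): buf='(empty)' undo_depth=0 redo_depth=1
After op 3 (redo): buf='ok' undo_depth=1 redo_depth=0
After op 4 (delete): buf='o' undo_depth=2 redo_depth=0
After op 5 (undo): buf='ok' undo_depth=1 redo_depth=1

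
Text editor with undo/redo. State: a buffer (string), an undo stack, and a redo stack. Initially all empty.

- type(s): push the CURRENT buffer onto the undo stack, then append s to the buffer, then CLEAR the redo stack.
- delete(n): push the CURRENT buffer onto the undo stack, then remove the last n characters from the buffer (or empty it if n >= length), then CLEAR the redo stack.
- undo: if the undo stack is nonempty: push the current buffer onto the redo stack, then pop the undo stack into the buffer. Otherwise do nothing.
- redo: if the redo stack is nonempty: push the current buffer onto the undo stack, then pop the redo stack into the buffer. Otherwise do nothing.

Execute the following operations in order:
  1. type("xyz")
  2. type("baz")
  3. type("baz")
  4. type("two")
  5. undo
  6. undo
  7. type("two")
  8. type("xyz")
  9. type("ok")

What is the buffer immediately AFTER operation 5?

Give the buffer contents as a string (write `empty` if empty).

Answer: xyzbazbaz

Derivation:
After op 1 (type): buf='xyz' undo_depth=1 redo_depth=0
After op 2 (type): buf='xyzbaz' undo_depth=2 redo_depth=0
After op 3 (type): buf='xyzbazbaz' undo_depth=3 redo_depth=0
After op 4 (type): buf='xyzbazbaztwo' undo_depth=4 redo_depth=0
After op 5 (undo): buf='xyzbazbaz' undo_depth=3 redo_depth=1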